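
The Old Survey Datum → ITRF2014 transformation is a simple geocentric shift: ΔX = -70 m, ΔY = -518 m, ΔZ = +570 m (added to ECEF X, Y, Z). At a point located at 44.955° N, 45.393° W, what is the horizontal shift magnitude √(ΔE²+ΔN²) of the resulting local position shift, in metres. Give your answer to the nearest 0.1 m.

At φ = 44.955°, λ = -45.393°: sin φ = 0.706551, cos φ = 0.707662, sin λ = -0.711940, cos λ = 0.702240.
ΔE = −sin λ·ΔX + cos λ·ΔY = −(-0.711940)·(-70) + (0.702240)·(-518) = -413.60 m.
ΔN = −sin φ cos λ·ΔX − sin φ sin λ·ΔY + cos φ·ΔZ = −(0.706551)(0.702240)(-70) − (0.706551)(-0.711940)(-518) + (0.707662)(570) = 177.53 m.
Horizontal magnitude = √(ΔE² + ΔN²) = √((-413.60)² + 177.53²) = 450.09 m.

450.1 m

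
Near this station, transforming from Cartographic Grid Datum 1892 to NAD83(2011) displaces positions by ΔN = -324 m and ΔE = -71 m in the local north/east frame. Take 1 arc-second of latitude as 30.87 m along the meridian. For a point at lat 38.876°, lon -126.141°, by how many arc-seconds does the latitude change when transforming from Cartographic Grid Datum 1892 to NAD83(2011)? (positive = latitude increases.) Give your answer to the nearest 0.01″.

1″ of latitude = 30.87 m, so Δφ = -324.0 / 30.87 = -10.496″.

Δφ = -10.50″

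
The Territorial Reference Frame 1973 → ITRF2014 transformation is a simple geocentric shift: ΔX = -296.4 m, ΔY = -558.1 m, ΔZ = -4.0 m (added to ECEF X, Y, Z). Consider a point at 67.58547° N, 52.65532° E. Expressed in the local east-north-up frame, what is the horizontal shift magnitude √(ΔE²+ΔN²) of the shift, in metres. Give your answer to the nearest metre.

584 m

At φ = 67.58547°, λ = 52.65532°: sin φ = 0.924449, cos φ = 0.381305, sin λ = 0.795001, cos λ = 0.606609.
ΔE = −sin λ·ΔX + cos λ·ΔY = −(0.795001)·(-296.4) + (0.606609)·(-558.1) = -102.91 m.
ΔN = −sin φ cos λ·ΔX − sin φ sin λ·ΔY + cos φ·ΔZ = −(0.924449)(0.606609)(-296.4) − (0.924449)(0.795001)(-558.1) + (0.381305)(-4.0) = 574.86 m.
Horizontal magnitude = √(ΔE² + ΔN²) = √((-102.91)² + 574.86²) = 584.00 m.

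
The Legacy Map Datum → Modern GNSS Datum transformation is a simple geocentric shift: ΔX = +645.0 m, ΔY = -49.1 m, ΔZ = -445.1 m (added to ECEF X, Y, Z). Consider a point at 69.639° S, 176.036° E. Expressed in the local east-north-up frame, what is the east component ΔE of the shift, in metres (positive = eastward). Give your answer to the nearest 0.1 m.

ΔE = 4.4 m

The local east axis at (φ, λ) is (−sin λ, cos λ, 0), so ΔE = −sin(176.036°)·645.0 + cos(176.036°)·(-49.1) = 4.39 m.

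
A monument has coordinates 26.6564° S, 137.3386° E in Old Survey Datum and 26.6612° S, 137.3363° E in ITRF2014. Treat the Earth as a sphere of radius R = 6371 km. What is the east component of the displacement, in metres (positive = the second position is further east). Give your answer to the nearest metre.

ΔE = -229 m

Δφ = -26.6612° − -26.6564° = -0.0048°; Δλ = 137.3363° − 137.3386° = -0.0023°.
1° along a meridian = πR/180 = 111195 m.
ΔN = Δφ × 111195 = -533.7 m; ΔE = Δλ × 111195 × cos(-26.6564°) = -0.0023 × 111195 × 0.893713 = -228.6 m.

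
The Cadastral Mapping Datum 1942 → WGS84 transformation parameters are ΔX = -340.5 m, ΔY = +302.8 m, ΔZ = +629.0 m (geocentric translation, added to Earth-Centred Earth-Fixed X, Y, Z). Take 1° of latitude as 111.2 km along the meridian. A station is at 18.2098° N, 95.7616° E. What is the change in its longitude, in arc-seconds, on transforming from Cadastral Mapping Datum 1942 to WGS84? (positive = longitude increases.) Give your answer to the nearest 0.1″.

sin φ = 0.312497, cos φ = 0.949919, sin λ = 0.994948, cos λ = -0.100389.
East component: ΔE = −sin λ·ΔX + cos λ·ΔY = −(0.994948)(-340.5) + (-0.100389)(302.8) = 308.38 m.
1° of latitude spans 111200 m; at latitude φ, 1° of longitude spans that × cos φ = 105631.0 m, so Δλ = 308.38 / 105631.0 × 3600 = 10.510″.

Δλ = 10.5″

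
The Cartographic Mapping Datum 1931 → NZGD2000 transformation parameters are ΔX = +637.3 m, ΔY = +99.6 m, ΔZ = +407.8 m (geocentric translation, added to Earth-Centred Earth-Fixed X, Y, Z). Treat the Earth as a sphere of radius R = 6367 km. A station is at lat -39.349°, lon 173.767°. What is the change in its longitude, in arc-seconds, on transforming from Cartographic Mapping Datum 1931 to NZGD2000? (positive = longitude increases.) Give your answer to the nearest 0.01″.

sin φ = -0.634042, cos φ = 0.773298, sin λ = 0.108572, cos λ = -0.994089.
East component: ΔE = −sin λ·ΔX + cos λ·ΔY = −(0.108572)(637.3) + (-0.994089)(99.6) = -168.20 m.
1° of latitude spans πR/180 = 111125 m; at latitude φ, 1° of longitude spans that × cos φ = 85932.9 m, so Δλ = -168.20 / 85932.9 × 3600 = -7.047″.

Δλ = -7.05″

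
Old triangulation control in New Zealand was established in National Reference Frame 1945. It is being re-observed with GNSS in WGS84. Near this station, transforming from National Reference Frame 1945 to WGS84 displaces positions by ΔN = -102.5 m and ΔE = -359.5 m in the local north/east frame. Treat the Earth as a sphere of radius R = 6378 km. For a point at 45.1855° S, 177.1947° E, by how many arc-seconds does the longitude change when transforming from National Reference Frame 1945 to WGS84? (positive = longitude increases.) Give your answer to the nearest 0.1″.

At latitude -45.1855°, cos φ = 0.704814.
One radian of longitude at latitude φ spans R cos φ, so Δλ = ΔE / (R cos φ) = -359.5 / (6378000 × 0.704814) = -7.9972e-05 rad = -16.495″.

Δλ = -16.5″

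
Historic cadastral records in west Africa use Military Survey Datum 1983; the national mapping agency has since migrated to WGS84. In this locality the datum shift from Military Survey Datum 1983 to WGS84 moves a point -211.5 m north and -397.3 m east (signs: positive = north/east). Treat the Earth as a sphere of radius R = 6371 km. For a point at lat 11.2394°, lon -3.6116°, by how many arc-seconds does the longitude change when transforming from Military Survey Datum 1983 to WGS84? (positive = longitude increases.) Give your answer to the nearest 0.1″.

At latitude 11.2394°, cos φ = 0.980821.
One radian of longitude at latitude φ spans R cos φ, so Δλ = ΔE / (R cos φ) = -397.3 / (6371000 × 0.980821) = -6.3580e-05 rad = -13.114″.

Δλ = -13.1″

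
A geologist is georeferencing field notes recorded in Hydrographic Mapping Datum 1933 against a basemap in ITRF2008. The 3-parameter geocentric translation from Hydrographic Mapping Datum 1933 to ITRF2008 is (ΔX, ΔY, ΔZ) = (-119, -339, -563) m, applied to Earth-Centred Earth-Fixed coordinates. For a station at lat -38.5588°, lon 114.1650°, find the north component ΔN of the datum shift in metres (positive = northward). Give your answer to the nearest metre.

At φ = -38.5588°, λ = 114.1650°: sin φ = -0.623317, cos φ = 0.781969, sin λ = 0.912370, cos λ = -0.409366.
ΔN = −sin φ cos λ·ΔX − sin φ sin λ·ΔY + cos φ·ΔZ = −(-0.623317)(-0.409366)(-119) − (-0.623317)(0.912370)(-339) + (0.781969)(-563) = -602.67 m.

ΔN = -603 m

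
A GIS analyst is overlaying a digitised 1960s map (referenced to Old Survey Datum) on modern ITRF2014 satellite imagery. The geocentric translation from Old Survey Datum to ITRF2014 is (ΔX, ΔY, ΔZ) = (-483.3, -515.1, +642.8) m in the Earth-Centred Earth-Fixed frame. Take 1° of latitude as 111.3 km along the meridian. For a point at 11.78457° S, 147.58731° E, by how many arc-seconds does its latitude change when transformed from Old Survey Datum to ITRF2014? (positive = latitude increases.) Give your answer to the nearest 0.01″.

sin φ = -0.204232, cos φ = 0.978922, sin λ = 0.536014, cos λ = -0.844209.
North component: ΔN = −sin φ cos λ·ΔX − sin φ sin λ·ΔY + cos φ·ΔZ = −(-0.204232)(-0.844209)(-483.3) − (-0.204232)(0.536014)(-515.1) + (0.978922)(642.8) = 656.19 m.
1° of latitude spans 111300 m, so Δφ = 656.19 / 111300 × 3600 = 21.224″.

Δφ = 21.22″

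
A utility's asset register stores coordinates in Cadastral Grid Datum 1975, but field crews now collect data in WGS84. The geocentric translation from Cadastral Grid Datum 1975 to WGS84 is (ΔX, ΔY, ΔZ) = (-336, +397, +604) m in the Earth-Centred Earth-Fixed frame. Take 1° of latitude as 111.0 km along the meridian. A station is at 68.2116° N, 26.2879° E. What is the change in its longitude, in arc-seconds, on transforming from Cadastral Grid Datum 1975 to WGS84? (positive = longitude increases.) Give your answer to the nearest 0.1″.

sin φ = 0.928561, cos φ = 0.371180, sin λ = 0.442882, cos λ = 0.896580.
East component: ΔE = −sin λ·ΔX + cos λ·ΔY = −(0.442882)(-336) + (0.896580)(397) = 504.75 m.
1° of latitude spans 111000 m; at latitude φ, 1° of longitude spans that × cos φ = 41201.0 m, so Δλ = 504.75 / 41201.0 × 3600 = 44.103″.

Δλ = 44.1″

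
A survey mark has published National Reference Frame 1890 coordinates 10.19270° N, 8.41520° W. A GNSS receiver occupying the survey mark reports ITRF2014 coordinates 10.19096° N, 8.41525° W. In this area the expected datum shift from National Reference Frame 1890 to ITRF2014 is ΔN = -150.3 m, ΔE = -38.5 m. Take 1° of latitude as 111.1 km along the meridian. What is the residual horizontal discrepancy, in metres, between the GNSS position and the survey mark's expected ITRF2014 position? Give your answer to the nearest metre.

54 m

Observed coordinate differences: Δφ = -0.00174°, Δλ = -0.00005°.
Converting to metres (1° lat = 111100 m, cos φ = 0.984218): observed ΔN = -193.3 m, observed ΔE = -5.5 m.
Subtracting the expected shift leaves a residual of -193.3 − (-150.3) = -43.0 m north and -5.5 − (-38.5) = 33.0 m east.
Residual distance = √((-43.0)² + 33.0²) = 54.2 m.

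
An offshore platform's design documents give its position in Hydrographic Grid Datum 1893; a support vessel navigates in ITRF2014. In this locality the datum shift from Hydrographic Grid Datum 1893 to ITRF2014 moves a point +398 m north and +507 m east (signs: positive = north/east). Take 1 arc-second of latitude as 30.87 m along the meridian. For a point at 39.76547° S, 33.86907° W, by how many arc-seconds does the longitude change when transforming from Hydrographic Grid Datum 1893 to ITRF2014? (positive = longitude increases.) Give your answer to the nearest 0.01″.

Δλ = 21.37″

At latitude -39.76547°, cos φ = 0.768669.
1″ of longitude at this latitude = 30.87 × cos φ = 23.7288 m, so Δλ = 507.0 / 23.7288 = 21.366″.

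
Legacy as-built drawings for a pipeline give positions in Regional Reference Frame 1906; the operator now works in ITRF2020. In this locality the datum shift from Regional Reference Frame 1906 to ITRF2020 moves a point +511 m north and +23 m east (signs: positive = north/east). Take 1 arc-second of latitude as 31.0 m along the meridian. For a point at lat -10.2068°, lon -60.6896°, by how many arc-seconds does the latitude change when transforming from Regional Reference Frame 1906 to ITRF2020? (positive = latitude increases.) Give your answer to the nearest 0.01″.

Δφ = 16.48″

1″ of latitude = 31.00 m, so Δφ = 511.0 / 31.00 = 16.484″.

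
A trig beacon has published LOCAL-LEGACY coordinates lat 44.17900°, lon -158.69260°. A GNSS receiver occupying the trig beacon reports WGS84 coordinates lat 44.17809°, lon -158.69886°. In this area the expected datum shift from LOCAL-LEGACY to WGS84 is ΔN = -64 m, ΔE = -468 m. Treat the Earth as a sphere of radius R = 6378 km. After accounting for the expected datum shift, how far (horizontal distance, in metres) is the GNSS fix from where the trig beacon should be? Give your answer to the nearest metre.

Observed coordinate differences: Δφ = -0.00091°, Δλ = -0.00626°.
Converting to metres (1° lat = 111317 m, cos φ = 0.717166): observed ΔN = -101.3 m, observed ΔE = -499.8 m.
Subtracting the expected shift leaves a residual of -101.3 − (-64) = -37.3 m north and -499.8 − (-468) = -31.8 m east.
Residual distance = √((-37.3)² + (-31.8)²) = 49.0 m.

49 m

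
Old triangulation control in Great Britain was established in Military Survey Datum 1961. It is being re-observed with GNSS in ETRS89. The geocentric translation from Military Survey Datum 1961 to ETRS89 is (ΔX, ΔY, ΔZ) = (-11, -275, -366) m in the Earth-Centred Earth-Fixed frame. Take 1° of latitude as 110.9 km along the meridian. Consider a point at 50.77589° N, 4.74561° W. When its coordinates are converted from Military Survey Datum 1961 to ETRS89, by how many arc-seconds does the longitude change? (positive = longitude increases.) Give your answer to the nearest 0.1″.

Δλ = -14.1″

sin φ = 0.774678, cos φ = 0.632355, sin λ = -0.082732, cos λ = 0.996572.
East component: ΔE = −sin λ·ΔX + cos λ·ΔY = −(-0.082732)(-11) + (0.996572)(-275) = -274.97 m.
1° of latitude spans 110900 m; at latitude φ, 1° of longitude spans that × cos φ = 70128.2 m, so Δλ = -274.97 / 70128.2 × 3600 = -14.115″.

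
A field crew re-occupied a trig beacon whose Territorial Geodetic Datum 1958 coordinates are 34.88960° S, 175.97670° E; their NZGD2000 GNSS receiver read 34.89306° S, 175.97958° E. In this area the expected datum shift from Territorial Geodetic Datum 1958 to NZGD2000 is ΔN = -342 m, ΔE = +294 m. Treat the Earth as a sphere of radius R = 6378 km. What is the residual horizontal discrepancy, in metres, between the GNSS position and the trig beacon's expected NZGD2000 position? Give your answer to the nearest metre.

53 m

Observed coordinate differences: Δφ = -0.00346°, Δλ = +0.00288°.
Converting to metres (1° lat = 111317 m, cos φ = 0.820256): observed ΔN = -385.2 m, observed ΔE = 263.0 m.
Subtracting the expected shift leaves a residual of -385.2 − (-342) = -43.2 m north and 263.0 − (294) = -31.0 m east.
Residual distance = √((-43.2)² + (-31.0)²) = 53.2 m.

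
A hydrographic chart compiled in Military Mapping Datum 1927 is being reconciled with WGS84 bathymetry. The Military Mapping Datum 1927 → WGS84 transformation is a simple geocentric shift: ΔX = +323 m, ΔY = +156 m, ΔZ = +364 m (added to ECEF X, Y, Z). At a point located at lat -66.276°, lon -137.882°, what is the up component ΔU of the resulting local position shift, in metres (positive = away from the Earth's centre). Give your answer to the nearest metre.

At φ = -66.276°, λ = -137.882°: sin φ = -0.915494, cos φ = 0.402331, sin λ = -0.670660, cos λ = -0.741765.
ΔU = cos φ cos λ·ΔX + cos φ sin λ·ΔY + sin φ·ΔZ = (0.402331)(-0.741765)(323) + (0.402331)(-0.670660)(156) + (-0.915494)(364) = -471.73 m.

ΔU = -472 m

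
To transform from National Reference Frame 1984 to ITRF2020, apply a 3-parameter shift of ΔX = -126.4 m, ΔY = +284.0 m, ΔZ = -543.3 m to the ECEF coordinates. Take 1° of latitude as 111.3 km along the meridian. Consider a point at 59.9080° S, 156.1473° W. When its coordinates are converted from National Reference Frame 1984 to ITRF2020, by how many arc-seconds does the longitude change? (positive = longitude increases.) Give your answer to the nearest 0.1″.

Δλ = -20.1″

sin φ = -0.865221, cos φ = 0.501390, sin λ = -0.404387, cos λ = -0.914588.
East component: ΔE = −sin λ·ΔX + cos λ·ΔY = −(-0.404387)(-126.4) + (-0.914588)(284.0) = -310.86 m.
1° of latitude spans 111300 m; at latitude φ, 1° of longitude spans that × cos φ = 55804.7 m, so Δλ = -310.86 / 55804.7 × 3600 = -20.054″.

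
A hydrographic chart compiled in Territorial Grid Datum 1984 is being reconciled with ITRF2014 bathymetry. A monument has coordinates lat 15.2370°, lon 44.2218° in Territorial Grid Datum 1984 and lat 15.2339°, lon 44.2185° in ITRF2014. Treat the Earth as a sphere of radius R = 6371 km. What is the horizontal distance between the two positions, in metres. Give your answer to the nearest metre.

Δφ = 15.2339° − 15.2370° = -0.0031°; Δλ = 44.2185° − 44.2218° = -0.0033°.
1° along a meridian = πR/180 = 111195 m.
ΔN = Δφ × 111195 = -344.7 m; ΔE = Δλ × 111195 × cos(15.2370°) = -0.0033 × 111195 × 0.964847 = -354.0 m.
Distance = √(ΔE² + ΔN²) = √((-354.0)² + (-344.7)²) = 494.1 m.

494 m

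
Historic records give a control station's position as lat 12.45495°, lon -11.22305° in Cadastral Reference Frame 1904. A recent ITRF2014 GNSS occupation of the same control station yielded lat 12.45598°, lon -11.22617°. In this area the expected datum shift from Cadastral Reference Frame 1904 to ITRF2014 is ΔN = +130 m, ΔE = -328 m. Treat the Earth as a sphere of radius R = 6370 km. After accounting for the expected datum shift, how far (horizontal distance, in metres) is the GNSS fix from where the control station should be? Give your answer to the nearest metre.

19 m

Observed coordinate differences: Δφ = +0.00103°, Δλ = -0.00312°.
Converting to metres (1° lat = 111177 m, cos φ = 0.976466): observed ΔN = 114.5 m, observed ΔE = -338.7 m.
Subtracting the expected shift leaves a residual of 114.5 − (130) = -15.5 m north and -338.7 − (-328) = -10.7 m east.
Residual distance = √((-15.5)² + (-10.7)²) = 18.8 m.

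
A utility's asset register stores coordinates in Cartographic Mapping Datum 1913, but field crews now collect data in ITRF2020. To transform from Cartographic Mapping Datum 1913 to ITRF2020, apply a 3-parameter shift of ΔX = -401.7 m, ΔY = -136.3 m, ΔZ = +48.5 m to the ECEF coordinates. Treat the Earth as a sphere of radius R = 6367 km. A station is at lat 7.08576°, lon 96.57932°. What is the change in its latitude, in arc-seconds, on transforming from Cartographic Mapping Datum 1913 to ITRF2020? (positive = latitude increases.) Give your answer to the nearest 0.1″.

Δφ = 1.9″

sin φ = 0.123355, cos φ = 0.992363, sin λ = 0.993414, cos λ = -0.114579.
North component: ΔN = −sin φ cos λ·ΔX − sin φ sin λ·ΔY + cos φ·ΔZ = −(0.123355)(-0.114579)(-401.7) − (0.123355)(0.993414)(-136.3) + (0.992363)(48.5) = 59.15 m.
1° of latitude spans πR/180 = 111125 m, so Δφ = 59.15 / 111125 × 3600 = 1.916″.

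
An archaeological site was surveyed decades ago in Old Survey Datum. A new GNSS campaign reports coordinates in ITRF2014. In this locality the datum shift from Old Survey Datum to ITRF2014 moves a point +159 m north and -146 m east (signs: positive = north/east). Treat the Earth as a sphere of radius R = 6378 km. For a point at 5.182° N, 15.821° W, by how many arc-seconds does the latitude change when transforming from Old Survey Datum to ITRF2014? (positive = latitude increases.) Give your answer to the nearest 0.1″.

On a sphere of radius R, 1 rad of latitude = R, so Δφ = ΔN / R = 159.0 / 6378000 = 2.4929e-05 rad = 5.142″.

Δφ = 5.1″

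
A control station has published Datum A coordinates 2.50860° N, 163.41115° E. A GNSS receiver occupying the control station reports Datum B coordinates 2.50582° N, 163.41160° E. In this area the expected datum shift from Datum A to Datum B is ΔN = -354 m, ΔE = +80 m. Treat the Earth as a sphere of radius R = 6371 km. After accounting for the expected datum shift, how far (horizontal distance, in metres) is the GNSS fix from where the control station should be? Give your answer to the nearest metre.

54 m

Observed coordinate differences: Δφ = -0.00278°, Δλ = +0.00045°.
Converting to metres (1° lat = 111195 m, cos φ = 0.999042): observed ΔN = -309.1 m, observed ΔE = 50.0 m.
Subtracting the expected shift leaves a residual of -309.1 − (-354) = 44.9 m north and 50.0 − (80) = -30.0 m east.
Residual distance = √(44.9² + (-30.0)²) = 54.0 m.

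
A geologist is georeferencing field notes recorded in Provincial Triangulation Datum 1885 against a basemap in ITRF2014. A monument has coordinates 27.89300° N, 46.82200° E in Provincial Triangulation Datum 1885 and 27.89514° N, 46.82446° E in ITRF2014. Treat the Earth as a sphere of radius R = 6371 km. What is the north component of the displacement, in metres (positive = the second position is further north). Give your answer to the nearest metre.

ΔN = 238 m

Δφ = 27.89514° − 27.89300° = +0.00214°; Δλ = 46.82446° − 46.82200° = +0.00246°.
1° along a meridian = πR/180 = 111195 m.
ΔN = Δφ × 111195 = 238.0 m; ΔE = Δλ × 111195 × cos(27.89300°) = +0.00246 × 111195 × 0.883823 = 241.8 m.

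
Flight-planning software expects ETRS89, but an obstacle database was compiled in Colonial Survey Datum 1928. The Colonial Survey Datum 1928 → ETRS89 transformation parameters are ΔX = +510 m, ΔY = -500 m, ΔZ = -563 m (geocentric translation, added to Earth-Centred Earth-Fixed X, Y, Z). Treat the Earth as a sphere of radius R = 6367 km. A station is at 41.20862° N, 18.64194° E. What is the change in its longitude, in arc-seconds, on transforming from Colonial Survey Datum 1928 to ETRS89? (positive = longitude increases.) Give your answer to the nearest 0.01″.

Δλ = -27.42″

sin φ = 0.658803, cos φ = 0.752316, sin λ = 0.319653, cos λ = 0.947535.
East component: ΔE = −sin λ·ΔX + cos λ·ΔY = −(0.319653)(510) + (0.947535)(-500) = -636.79 m.
1° of latitude spans πR/180 = 111125 m; at latitude φ, 1° of longitude spans that × cos φ = 83601.2 m, so Δλ = -636.79 / 83601.2 × 3600 = -27.421″.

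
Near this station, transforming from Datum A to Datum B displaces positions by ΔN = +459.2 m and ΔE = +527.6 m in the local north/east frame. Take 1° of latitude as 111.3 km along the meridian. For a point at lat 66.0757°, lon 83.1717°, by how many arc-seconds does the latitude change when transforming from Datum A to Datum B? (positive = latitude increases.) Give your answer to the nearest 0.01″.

Δφ = 14.85″

1° of latitude = 111.3 km, so Δφ = 459.2 / 111300 = 0.0041258° = 14.853″.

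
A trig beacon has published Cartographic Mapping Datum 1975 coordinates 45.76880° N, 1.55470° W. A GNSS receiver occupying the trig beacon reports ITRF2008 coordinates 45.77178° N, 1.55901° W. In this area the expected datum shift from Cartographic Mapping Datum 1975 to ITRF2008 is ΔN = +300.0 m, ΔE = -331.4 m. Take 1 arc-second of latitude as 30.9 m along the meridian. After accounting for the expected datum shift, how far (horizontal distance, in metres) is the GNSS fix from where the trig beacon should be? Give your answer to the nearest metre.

32 m

Observed coordinate differences: Δφ = +0.00298°, Δλ = -0.00431°.
Converting to metres (1° lat = 111240 m, cos φ = 0.697555): observed ΔN = 331.5 m, observed ΔE = -334.4 m.
Subtracting the expected shift leaves a residual of 331.5 − (300.0) = 31.5 m north and -334.4 − (-331.4) = -3.0 m east.
Residual distance = √(31.5² + (-3.0)²) = 31.6 m.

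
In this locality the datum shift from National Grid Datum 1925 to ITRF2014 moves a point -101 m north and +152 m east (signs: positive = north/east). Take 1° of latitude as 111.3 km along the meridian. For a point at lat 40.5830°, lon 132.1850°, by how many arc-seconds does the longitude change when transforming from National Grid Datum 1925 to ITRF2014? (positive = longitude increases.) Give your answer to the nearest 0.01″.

Δλ = 6.47″

At latitude 40.5830°, cos φ = 0.759464.
1° of longitude at this latitude = 111.3 × cos φ = 84.53 km, so Δλ = 152.0 / 84528.4 = 0.0017982° = 6.474″.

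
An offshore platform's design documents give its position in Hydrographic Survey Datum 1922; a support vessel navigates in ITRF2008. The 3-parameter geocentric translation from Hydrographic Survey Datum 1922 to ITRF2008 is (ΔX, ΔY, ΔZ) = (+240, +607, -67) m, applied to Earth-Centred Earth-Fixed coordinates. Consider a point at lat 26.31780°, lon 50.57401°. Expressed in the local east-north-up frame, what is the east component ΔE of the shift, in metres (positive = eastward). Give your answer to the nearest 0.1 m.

The local east axis at (φ, λ) is (−sin λ, cos λ, 0), so ΔE = −sin(50.57401°)·240 + cos(50.57401°)·607 = 200.11 m.

ΔE = 200.1 m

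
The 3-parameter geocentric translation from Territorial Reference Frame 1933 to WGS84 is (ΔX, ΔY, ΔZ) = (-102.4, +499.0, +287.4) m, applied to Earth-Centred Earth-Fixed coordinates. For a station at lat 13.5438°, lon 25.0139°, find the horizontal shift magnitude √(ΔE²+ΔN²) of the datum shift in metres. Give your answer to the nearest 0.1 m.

555.8 m

At φ = 13.5438°, λ = 25.0139°: sin φ = 0.234189, cos φ = 0.972191, sin λ = 0.422838, cos λ = 0.906205.
ΔE = −sin λ·ΔX + cos λ·ΔY = −(0.422838)·(-102.4) + (0.906205)·(499.0) = 495.50 m.
ΔN = −sin φ cos λ·ΔX − sin φ sin λ·ΔY + cos φ·ΔZ = −(0.234189)(0.906205)(-102.4) − (0.234189)(0.422838)(499.0) + (0.972191)(287.4) = 251.73 m.
Horizontal magnitude = √(ΔE² + ΔN²) = √(495.50² + 251.73²) = 555.77 m.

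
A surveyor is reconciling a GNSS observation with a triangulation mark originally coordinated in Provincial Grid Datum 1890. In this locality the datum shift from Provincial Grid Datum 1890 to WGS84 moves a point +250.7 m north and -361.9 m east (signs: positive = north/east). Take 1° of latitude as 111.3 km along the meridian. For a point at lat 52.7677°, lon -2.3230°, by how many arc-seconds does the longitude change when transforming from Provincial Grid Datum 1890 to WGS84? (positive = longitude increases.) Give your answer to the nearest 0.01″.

At latitude 52.7677°, cos φ = 0.605048.
1° of longitude at this latitude = 111.3 × cos φ = 67.34 km, so Δλ = -361.9 / 67341.8 = -0.0053741° = -19.347″.

Δλ = -19.35″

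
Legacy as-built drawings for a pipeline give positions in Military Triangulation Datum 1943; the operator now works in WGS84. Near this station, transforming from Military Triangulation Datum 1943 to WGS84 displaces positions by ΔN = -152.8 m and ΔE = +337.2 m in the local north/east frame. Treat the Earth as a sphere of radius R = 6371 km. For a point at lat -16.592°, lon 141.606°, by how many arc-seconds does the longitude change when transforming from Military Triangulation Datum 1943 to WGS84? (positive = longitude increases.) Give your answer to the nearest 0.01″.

At latitude -16.592°, cos φ = 0.958362.
One radian of longitude at latitude φ spans R cos φ, so Δλ = ΔE / (R cos φ) = 337.2 / (6371000 × 0.958362) = 5.5227e-05 rad = 11.391″.

Δλ = 11.39″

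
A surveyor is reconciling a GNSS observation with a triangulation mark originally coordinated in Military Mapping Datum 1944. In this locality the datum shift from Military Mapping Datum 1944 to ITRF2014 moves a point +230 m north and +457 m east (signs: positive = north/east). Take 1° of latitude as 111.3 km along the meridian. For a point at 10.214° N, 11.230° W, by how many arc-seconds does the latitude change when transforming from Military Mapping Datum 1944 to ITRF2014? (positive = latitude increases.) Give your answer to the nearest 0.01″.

Δφ = 7.44″

1° of latitude = 111.3 km, so Δφ = 230.0 / 111300 = 0.0020665° = 7.439″.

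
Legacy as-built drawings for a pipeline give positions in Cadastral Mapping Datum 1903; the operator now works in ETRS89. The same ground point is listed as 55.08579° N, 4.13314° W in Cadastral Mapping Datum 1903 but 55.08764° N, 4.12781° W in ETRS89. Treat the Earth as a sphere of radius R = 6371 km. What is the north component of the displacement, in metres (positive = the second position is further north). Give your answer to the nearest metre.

Δφ = 55.08764° − 55.08579° = +0.00185°; Δλ = -4.12781° − -4.13314° = +0.00533°.
1° along a meridian = πR/180 = 111195 m.
ΔN = Δφ × 111195 = 205.7 m; ΔE = Δλ × 111195 × cos(55.08579°) = +0.00533 × 111195 × 0.572349 = 339.2 m.

ΔN = 206 m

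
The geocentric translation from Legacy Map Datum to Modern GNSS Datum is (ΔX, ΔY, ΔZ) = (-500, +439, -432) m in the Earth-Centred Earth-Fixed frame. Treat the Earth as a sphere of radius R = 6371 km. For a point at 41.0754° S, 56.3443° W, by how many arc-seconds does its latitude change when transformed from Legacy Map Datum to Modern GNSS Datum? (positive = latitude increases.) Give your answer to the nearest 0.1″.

sin φ = -0.657052, cos φ = 0.753846, sin λ = -0.832383, cos λ = 0.554201.
North component: ΔN = −sin φ cos λ·ΔX − sin φ sin λ·ΔY + cos φ·ΔZ = −(-0.657052)(0.554201)(-500) − (-0.657052)(-0.832383)(439) + (0.753846)(-432) = -747.83 m.
1° of latitude spans πR/180 = 111195 m, so Δφ = -747.83 / 111195 × 3600 = -24.211″.

Δφ = -24.2″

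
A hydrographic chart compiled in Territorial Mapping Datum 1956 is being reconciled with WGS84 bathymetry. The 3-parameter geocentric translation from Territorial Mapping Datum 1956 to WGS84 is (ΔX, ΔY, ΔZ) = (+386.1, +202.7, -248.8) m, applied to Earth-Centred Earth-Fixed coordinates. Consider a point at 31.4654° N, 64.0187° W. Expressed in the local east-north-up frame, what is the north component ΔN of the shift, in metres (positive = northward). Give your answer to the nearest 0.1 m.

At φ = 31.4654°, λ = -64.0187°: sin φ = 0.521984, cos φ = 0.852956, sin λ = -0.898937, cos λ = 0.438078.
ΔN = −sin φ cos λ·ΔX − sin φ sin λ·ΔY + cos φ·ΔZ = −(0.521984)(0.438078)(386.1) − (0.521984)(-0.898937)(202.7) + (0.852956)(-248.8) = -205.39 m.

ΔN = -205.4 m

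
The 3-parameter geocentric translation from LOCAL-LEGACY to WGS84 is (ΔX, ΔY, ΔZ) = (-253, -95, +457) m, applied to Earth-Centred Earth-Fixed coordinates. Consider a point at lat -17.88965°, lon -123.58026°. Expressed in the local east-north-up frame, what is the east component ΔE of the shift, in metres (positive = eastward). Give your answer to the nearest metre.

ΔE = -158 m

The local east axis at (φ, λ) is (−sin λ, cos λ, 0), so ΔE = −sin(-123.58026°)·(-253) + cos(-123.58026°)·(-95) = -158.23 m.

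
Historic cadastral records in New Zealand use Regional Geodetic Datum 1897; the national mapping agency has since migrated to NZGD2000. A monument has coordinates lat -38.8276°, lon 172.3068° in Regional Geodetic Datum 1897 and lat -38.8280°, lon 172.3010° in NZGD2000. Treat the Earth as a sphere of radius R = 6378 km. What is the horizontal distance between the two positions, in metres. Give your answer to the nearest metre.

505 m

Δφ = -38.8280° − -38.8276° = -0.0004°; Δλ = 172.3010° − 172.3068° = -0.0058°.
1° along a meridian = πR/180 = 111317 m.
ΔN = Δφ × 111317 = -44.5 m; ΔE = Δλ × 111317 × cos(-38.8276°) = -0.0058 × 111317 × 0.779036 = -503.0 m.
Distance = √(ΔE² + ΔN²) = √((-503.0)² + (-44.5)²) = 504.9 m.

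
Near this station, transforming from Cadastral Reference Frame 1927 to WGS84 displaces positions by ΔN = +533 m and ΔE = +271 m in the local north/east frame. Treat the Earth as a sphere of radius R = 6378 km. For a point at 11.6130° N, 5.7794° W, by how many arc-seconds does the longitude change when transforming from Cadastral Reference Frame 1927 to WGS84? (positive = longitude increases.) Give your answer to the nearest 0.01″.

At latitude 11.6130°, cos φ = 0.979530.
One radian of longitude at latitude φ spans R cos φ, so Δλ = ΔE / (R cos φ) = 271.0 / (6378000 × 0.979530) = 4.3378e-05 rad = 8.947″.

Δλ = 8.95″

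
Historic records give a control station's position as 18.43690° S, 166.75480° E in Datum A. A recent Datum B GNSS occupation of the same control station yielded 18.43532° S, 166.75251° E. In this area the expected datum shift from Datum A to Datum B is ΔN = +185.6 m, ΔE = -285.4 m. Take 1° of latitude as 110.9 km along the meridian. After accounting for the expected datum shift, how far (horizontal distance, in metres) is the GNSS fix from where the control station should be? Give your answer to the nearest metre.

Observed coordinate differences: Δφ = +0.00158°, Δλ = -0.00229°.
Converting to metres (1° lat = 110900 m, cos φ = 0.948673): observed ΔN = 175.2 m, observed ΔE = -240.9 m.
Subtracting the expected shift leaves a residual of 175.2 − (185.6) = -10.4 m north and -240.9 − (-285.4) = 44.5 m east.
Residual distance = √((-10.4)² + 44.5²) = 45.7 m.

46 m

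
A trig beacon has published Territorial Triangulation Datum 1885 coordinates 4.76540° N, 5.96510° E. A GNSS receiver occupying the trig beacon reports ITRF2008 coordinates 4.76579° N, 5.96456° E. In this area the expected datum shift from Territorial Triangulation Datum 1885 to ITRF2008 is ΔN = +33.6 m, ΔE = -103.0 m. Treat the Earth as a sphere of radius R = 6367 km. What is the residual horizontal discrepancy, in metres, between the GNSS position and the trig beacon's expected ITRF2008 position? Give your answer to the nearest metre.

44 m

Observed coordinate differences: Δφ = +0.00039°, Δλ = -0.00054°.
Converting to metres (1° lat = 111125 m, cos φ = 0.996543): observed ΔN = 43.3 m, observed ΔE = -59.8 m.
Subtracting the expected shift leaves a residual of 43.3 − (33.6) = 9.7 m north and -59.8 − (-103.0) = 43.2 m east.
Residual distance = √(9.7² + 43.2²) = 44.3 m.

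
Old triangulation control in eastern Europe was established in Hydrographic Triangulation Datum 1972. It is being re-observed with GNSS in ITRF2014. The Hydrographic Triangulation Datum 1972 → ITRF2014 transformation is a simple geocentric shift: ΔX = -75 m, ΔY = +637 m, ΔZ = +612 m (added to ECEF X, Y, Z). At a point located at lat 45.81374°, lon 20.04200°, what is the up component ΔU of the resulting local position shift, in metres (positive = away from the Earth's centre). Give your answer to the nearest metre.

The local up (radial) axis is (cos φ cos λ, cos φ sin λ, sin φ), giving ΔU = -49.109 + 152.157 + 438.852 = 541.90 m.

ΔU = 542 m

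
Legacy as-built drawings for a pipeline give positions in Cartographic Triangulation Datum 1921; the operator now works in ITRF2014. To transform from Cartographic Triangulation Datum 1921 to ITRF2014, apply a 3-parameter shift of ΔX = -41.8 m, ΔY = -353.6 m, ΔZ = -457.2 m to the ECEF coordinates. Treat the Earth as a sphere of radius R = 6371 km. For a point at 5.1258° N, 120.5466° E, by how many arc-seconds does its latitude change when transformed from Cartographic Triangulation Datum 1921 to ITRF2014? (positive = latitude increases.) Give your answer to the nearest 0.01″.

Δφ = -13.92″

sin φ = 0.089343, cos φ = 0.996001, sin λ = 0.861216, cos λ = -0.508239.
North component: ΔN = −sin φ cos λ·ΔX − sin φ sin λ·ΔY + cos φ·ΔZ = −(0.089343)(-0.508239)(-41.8) − (0.089343)(0.861216)(-353.6) + (0.996001)(-457.2) = -430.06 m.
1° of latitude spans πR/180 = 111195 m, so Δφ = -430.06 / 111195 × 3600 = -13.924″.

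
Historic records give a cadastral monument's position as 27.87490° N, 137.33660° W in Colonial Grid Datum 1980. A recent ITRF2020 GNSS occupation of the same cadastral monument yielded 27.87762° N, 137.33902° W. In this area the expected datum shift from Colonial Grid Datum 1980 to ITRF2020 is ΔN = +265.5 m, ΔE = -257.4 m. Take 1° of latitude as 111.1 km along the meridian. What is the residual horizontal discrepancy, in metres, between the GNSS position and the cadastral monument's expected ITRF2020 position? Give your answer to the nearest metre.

Observed coordinate differences: Δφ = +0.00272°, Δλ = -0.00242°.
Converting to metres (1° lat = 111100 m, cos φ = 0.883971): observed ΔN = 302.2 m, observed ΔE = -237.7 m.
Subtracting the expected shift leaves a residual of 302.2 − (265.5) = 36.7 m north and -237.7 − (-257.4) = 19.7 m east.
Residual distance = √(36.7² + 19.7²) = 41.7 m.

42 m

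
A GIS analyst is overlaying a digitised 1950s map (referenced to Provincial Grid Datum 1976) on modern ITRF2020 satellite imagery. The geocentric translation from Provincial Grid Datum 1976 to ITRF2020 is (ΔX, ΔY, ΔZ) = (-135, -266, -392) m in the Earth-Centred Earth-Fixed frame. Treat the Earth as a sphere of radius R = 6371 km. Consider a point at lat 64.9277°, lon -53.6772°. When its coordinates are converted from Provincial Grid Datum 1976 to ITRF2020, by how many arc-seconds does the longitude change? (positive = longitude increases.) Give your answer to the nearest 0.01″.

sin φ = 0.905774, cos φ = 0.423762, sin λ = -0.805693, cos λ = 0.592334.
East component: ΔE = −sin λ·ΔX + cos λ·ΔY = −(-0.805693)(-135) + (0.592334)(-266) = -266.33 m.
1° of latitude spans πR/180 = 111195 m; at latitude φ, 1° of longitude spans that × cos φ = 47120.1 m, so Δλ = -266.33 / 47120.1 × 3600 = -20.348″.

Δλ = -20.35″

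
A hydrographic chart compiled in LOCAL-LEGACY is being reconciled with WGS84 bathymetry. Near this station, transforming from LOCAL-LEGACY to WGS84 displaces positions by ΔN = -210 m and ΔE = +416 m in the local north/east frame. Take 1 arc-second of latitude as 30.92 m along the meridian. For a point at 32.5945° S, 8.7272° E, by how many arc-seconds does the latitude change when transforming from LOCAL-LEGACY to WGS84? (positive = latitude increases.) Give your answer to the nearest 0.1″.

Δφ = -6.8″

1″ of latitude = 30.92 m, so Δφ = -210.0 / 30.92 = -6.792″.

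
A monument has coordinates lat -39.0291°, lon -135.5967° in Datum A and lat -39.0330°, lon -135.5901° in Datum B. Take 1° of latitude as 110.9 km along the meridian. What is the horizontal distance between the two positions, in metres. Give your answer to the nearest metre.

Δφ = -39.0330° − -39.0291° = -0.0039°; Δλ = -135.5901° − -135.5967° = +0.0066°.
ΔN = Δφ × 110900 = -432.5 m; ΔE = Δλ × 110900 × cos(-39.0291°) = +0.0066 × 110900 × 0.776826 = 568.6 m.
Distance = √(ΔE² + ΔN²) = √(568.6² + (-432.5)²) = 714.4 m.

714 m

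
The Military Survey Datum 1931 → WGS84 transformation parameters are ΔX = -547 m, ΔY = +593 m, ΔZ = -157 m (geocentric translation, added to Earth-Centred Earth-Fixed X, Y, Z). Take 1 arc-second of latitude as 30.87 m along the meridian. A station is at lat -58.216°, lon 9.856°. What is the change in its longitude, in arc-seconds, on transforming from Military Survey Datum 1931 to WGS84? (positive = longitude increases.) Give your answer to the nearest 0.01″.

Δλ = 41.69″

sin φ = -0.850040, cos φ = 0.526718, sin λ = 0.171173, cos λ = 0.985241.
East component: ΔE = −sin λ·ΔX + cos λ·ΔY = −(0.171173)(-547) + (0.985241)(593) = 677.88 m.
1° of latitude spans 3600 × 30.87 = 111132 m; at latitude φ, 1° of longitude spans that × cos φ = 58535.3 m, so Δλ = 677.88 / 58535.3 × 3600 = 41.691″.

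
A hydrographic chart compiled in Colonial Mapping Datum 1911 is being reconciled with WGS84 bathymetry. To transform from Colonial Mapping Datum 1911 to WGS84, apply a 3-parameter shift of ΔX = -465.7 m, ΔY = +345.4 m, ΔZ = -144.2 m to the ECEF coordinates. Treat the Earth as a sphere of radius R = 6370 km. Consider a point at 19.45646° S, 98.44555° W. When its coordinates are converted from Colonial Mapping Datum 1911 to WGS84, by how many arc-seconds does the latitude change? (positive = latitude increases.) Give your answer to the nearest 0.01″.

Δφ = -7.35″

sin φ = -0.333090, cos φ = 0.942895, sin λ = -0.989156, cos λ = -0.146869.
North component: ΔN = −sin φ cos λ·ΔX − sin φ sin λ·ΔY + cos φ·ΔZ = −(-0.333090)(-0.146869)(-465.7) − (-0.333090)(-0.989156)(345.4) + (0.942895)(-144.2) = -226.98 m.
1° of latitude spans πR/180 = 111177 m, so Δφ = -226.98 / 111177 × 3600 = -7.350″.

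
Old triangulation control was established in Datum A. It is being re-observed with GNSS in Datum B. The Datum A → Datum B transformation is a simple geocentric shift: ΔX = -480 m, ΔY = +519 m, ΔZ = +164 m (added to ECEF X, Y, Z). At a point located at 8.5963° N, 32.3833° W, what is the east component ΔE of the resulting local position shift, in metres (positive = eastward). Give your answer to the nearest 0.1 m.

ΔE = 181.2 m

The local east axis at (φ, λ) is (−sin λ, cos λ, 0), so ΔE = −sin(-32.3833°)·(-480) + cos(-32.3833°)·519 = 181.21 m.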